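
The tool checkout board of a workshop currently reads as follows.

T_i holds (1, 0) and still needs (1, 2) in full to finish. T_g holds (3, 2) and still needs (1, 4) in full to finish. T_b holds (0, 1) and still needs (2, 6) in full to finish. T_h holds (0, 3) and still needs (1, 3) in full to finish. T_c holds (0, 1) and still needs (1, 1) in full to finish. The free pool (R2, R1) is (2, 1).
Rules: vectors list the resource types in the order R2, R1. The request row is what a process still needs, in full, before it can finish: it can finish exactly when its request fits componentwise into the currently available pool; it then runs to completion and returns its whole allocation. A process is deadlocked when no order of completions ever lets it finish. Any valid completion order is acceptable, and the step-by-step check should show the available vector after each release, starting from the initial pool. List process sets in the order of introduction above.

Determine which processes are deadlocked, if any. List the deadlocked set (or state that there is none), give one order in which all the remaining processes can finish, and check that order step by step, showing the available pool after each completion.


The deadlocked set is T_g, T_b and T_h.
Key observation: T_c, T_i can finish, but then (3, 2) is all there is, and the blocked group's R1 demands exceed it.
One completion order for the rest: T_c, T_i. Walking it through:
  pool = (2, 1)
  T_c needs (1, 1) <= (2, 1) -> finishes; pool += (0, 1) = (2, 2)
  T_i needs (1, 2) <= (2, 2) -> finishes; pool += (1, 0) = (3, 2)
None of the blocked processes ever fits:
  blocked: T_g wants (1, 4), pool (3, 2) — not enough R1
  blocked: T_b wants (2, 6), pool (3, 2) — not enough R1
  blocked: T_h wants (1, 3), pool (3, 2) — not enough R1


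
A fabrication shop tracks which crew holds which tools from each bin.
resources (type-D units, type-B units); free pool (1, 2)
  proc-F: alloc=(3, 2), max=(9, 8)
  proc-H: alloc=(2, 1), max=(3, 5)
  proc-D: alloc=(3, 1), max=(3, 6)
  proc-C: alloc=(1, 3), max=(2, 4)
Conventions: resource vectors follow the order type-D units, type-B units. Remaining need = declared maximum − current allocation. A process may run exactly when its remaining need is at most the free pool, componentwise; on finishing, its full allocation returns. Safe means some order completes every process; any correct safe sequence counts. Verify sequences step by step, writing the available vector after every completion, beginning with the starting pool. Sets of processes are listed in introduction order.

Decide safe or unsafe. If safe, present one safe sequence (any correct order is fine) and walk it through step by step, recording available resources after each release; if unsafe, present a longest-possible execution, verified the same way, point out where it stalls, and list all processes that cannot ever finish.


SAFE. One safe sequence: proc-C, proc-D, proc-H, proc-F.
Key observation: the order's first zero-slack moment is proc-C ((1, 1) needed, (1, 2) free — a requested resource with nothing to spare).
Walking it through:
  pool = (1, 2)
  proc-C needs (1, 1) <= (1, 2) -> finishes; pool += (1, 3) = (2, 5)
  proc-D needs (0, 5) <= (2, 5) -> finishes; pool += (3, 1) = (5, 6)
  proc-H needs (1, 4) <= (5, 6) -> finishes; pool += (2, 1) = (7, 7)
  proc-F needs (6, 6) <= (7, 7) -> finishes; pool += (3, 2) = (10, 9)


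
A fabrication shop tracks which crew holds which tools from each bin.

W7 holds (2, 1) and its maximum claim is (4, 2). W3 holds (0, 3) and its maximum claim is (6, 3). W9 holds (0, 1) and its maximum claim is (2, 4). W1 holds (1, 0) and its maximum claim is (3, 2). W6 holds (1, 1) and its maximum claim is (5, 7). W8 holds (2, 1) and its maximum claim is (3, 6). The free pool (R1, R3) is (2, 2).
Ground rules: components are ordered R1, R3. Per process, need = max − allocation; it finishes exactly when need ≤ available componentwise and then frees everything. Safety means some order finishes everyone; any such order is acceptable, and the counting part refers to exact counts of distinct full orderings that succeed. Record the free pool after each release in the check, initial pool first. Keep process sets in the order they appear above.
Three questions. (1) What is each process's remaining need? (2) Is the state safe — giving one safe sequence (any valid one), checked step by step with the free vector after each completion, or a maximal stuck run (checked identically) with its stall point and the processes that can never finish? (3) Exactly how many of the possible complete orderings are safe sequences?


(1) Need matrix, components ordered R1, R3:
  W7: (2, 1)
  W3: (6, 0)
  W9: (2, 3)
  W1: (2, 2)
  W6: (4, 6)
  W8: (1, 5)
(2) UNSAFE.
Key observation: after W1, W7, W9 the pool peaks at (5, 4), and each blocked process is short somewhere: W3 on R1; W6 on R3; W8 on R3.
The run W1, W7, W9 cannot be extended any further. Step-by-step check:
  pool = (2, 2)
  run W1 (needs (2, 2), free (2, 2)); after release of (1, 0) the pool is (3, 2)
  run W7 (needs (2, 1), free (3, 2)); after release of (2, 1) the pool is (5, 3)
  run W9 (needs (2, 3), free (5, 3)); after release of (0, 1) the pool is (5, 4)
  W3 still needs (6, 0) but only (5, 4) is free — short on R1
  W6 still needs (4, 6) but only (5, 4) is free — short on R3
  W8 still needs (1, 5) but only (5, 4) is free — short on R3
Never able to finish: W3, W6 and W8.
(3) Precisely 0 of the possible complete orderings are safe sequences.


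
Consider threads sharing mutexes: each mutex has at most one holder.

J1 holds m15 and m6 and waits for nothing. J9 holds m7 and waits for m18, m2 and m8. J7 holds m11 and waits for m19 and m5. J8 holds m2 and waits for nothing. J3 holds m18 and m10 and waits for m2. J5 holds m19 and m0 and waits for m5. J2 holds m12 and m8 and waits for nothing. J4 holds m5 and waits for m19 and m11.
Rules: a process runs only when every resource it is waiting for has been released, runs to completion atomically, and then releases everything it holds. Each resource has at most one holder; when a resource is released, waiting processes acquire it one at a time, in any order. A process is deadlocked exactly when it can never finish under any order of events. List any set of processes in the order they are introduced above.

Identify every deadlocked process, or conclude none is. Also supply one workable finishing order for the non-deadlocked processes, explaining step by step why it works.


The deadlocked set is J7, J5 and J4.
Key observation: the waits loop around J7 -> J5 -> J4 -> J7 with no way out; no other process is dragged down with it.
A valid finishing order for the others: J8, J2, J3, J9, J1.
Walking it through:
  run J8 (it waits on nothing); releases m2
  run J2 (it waits on nothing); releases m12 and m8
  J3: everything it awaited (m2) is free; runs, freeing m18 and m10
  J9: everything it awaited (m18, m2 and m8) is free; runs, freeing m7
  run J1 (it waits on nothing); releases m15 and m6


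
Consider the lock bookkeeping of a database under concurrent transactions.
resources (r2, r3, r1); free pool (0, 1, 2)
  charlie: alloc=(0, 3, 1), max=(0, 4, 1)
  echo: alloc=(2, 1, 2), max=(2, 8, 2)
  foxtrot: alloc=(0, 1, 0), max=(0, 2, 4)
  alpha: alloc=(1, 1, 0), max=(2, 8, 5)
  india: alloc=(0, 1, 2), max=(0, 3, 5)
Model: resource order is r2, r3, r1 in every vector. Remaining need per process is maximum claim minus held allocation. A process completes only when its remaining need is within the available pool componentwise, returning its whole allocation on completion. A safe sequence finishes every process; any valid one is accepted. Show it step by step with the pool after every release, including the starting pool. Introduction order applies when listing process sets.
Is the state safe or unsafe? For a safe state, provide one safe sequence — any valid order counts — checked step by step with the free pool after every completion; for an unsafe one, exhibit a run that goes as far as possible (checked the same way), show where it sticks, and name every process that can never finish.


The state is UNSAFE.
Key observation: the pool after charlie, india, foxtrot is (0, 6, 5); every surviving request exceeds it in r3, so progress ends there.
A maximal execution: charlie, india, foxtrot — then nothing else fits. Step-by-step check:
  pool = (0, 1, 2)
  charlie: need (0, 1, 0) fits (0, 1, 2); releases (0, 3, 1), pool now (0, 4, 3)
  india: need (0, 2, 3) fits (0, 4, 3); releases (0, 1, 2), pool now (0, 5, 5)
  foxtrot: need (0, 1, 4) fits (0, 5, 5); releases (0, 1, 0), pool now (0, 6, 5)
  echo still needs (0, 7, 0) but only (0, 6, 5) is free — short on r3
  alpha still needs (1, 7, 5) but only (0, 6, 5) is free — short on r2 and r3
Never able to finish: echo and alpha.


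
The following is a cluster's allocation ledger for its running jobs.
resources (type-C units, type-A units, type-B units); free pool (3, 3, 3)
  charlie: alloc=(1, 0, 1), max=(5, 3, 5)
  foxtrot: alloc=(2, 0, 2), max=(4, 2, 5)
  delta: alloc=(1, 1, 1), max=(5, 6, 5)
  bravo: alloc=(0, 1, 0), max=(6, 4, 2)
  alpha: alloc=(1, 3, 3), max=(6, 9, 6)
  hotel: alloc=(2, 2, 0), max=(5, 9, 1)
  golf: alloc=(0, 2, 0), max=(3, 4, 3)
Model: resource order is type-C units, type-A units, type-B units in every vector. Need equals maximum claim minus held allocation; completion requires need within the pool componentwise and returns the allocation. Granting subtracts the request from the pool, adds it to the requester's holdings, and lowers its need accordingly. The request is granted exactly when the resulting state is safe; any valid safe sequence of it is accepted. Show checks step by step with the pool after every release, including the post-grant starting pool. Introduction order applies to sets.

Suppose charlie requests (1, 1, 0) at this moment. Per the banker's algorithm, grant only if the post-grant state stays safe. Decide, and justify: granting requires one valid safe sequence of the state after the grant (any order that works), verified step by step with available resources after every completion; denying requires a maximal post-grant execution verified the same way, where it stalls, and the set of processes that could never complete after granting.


GRANT — the state after the grant stays safe, e.g. via foxtrot, golf, charlie, delta, alpha, bravo, hotel.
Key observation: the grant leaves (2, 2, 3) free — enough for foxtrot, whose release restarts the cascade.
Verifying the post-grant state step by step:
  pool = (2, 2, 3)
  foxtrot: need (2, 2, 3) fits (2, 2, 3); releases (2, 0, 2), pool now (4, 2, 5)
  golf: need (3, 2, 3) fits (4, 2, 5); releases (0, 2, 0), pool now (4, 4, 5)
  charlie: need (3, 2, 4) fits (4, 4, 5); releases (2, 1, 1), pool now (6, 5, 6)
  delta: need (4, 5, 4) fits (6, 5, 6); releases (1, 1, 1), pool now (7, 6, 7)
  alpha: need (5, 6, 3) fits (7, 6, 7); releases (1, 3, 3), pool now (8, 9, 10)
  bravo: need (6, 3, 2) fits (8, 9, 10); releases (0, 1, 0), pool now (8, 10, 10)
  hotel: need (3, 7, 1) fits (8, 10, 10); releases (2, 2, 0), pool now (10, 12, 10)


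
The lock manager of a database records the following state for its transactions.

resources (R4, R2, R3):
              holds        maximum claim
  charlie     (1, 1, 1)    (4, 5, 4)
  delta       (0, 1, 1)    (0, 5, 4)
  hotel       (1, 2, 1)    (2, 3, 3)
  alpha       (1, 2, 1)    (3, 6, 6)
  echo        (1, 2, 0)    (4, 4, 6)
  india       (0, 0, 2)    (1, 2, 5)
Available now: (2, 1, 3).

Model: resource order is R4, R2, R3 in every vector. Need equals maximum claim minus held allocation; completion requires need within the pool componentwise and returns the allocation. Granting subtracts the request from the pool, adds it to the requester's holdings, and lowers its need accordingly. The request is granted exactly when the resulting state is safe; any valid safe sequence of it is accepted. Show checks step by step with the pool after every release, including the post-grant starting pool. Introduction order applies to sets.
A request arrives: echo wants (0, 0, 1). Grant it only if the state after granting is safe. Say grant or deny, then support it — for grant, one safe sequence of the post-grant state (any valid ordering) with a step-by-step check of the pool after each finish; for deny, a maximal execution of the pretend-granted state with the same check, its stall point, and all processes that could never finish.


GRANT — the state after the grant stays safe, e.g. via hotel, india, echo, charlie, delta, alpha.
Key observation: even at the reduced pool (2, 1, 2), hotel fits immediately, so safety survives the grant.
Step-by-step check of the post-grant state:
  pool = (2, 1, 2)
  run hotel (needs (1, 1, 2), free (2, 1, 2)); after release of (1, 2, 1) the pool is (3, 3, 3)
  run india (needs (1, 2, 3), free (3, 3, 3)); after release of (0, 0, 2) the pool is (3, 3, 5)
  run echo (needs (3, 2, 5), free (3, 3, 5)); after release of (1, 2, 1) the pool is (4, 5, 6)
  run charlie (needs (3, 4, 3), free (4, 5, 6)); after release of (1, 1, 1) the pool is (5, 6, 7)
  run delta (needs (0, 4, 3), free (5, 6, 7)); after release of (0, 1, 1) the pool is (5, 7, 8)
  run alpha (needs (2, 4, 5), free (5, 7, 8)); after release of (1, 2, 1) the pool is (6, 9, 9)


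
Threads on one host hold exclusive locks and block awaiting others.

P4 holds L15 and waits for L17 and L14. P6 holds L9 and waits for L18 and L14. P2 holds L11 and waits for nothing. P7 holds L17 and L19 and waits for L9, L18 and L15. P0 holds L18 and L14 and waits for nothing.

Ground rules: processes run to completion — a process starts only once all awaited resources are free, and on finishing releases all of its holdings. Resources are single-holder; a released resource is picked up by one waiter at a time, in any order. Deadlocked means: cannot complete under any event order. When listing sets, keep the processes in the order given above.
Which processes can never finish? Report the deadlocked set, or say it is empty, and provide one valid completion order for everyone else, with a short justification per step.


The deadlocked set is P4 and P7.
Key observation: the waits loop around P4 -> P7 -> P4 with no way out; no other process is dragged down with it.
A valid finishing order for the others: P0, P2, P6.
Check, step by step:
  run P0 (it waits on nothing); releases L18 and L14
  run P2 (it waits on nothing); releases L11
  P6 waits on L18 and L14 — all released -> runs and releases L9


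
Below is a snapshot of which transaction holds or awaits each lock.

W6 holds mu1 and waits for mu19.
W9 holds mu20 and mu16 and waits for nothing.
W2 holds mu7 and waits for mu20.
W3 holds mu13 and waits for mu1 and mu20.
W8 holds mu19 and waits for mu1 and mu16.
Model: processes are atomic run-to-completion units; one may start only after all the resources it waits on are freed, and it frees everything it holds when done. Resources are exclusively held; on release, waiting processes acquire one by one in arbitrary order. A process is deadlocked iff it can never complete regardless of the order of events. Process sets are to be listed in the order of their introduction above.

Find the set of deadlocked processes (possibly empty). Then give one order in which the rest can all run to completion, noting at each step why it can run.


The deadlocked set is W6, W3 and W8.
Key observation: nobody on the ring W6 -> W8 -> W6 can start until another member finishes, which never happens; W3 waits into the deadlock from upstream.
One completion order for the rest: W9, W2.
Walking it through:
  run W9 (it waits on nothing); releases mu20 and mu16
  W2: everything it awaited (mu20) is free; runs, freeing mu7


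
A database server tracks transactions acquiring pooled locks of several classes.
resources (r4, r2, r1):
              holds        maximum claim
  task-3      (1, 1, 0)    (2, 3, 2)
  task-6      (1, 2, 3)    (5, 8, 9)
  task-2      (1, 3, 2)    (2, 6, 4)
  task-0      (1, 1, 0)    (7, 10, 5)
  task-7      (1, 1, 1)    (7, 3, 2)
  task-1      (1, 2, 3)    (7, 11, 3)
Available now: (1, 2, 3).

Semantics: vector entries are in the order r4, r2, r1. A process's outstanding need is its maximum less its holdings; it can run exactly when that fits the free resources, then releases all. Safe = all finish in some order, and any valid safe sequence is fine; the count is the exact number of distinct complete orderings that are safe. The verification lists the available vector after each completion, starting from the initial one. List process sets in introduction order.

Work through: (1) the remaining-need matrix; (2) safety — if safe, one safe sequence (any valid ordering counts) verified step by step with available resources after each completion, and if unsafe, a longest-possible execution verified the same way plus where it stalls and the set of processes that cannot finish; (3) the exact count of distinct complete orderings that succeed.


(1) Need matrix, components ordered r4, r2, r1:
  task-3: (1, 2, 2)
  task-6: (4, 6, 6)
  task-2: (1, 3, 2)
  task-0: (6, 9, 5)
  task-7: (6, 2, 1)
  task-1: (6, 9, 0)
(2) UNSAFE — no complete ordering exists.
Key observation: r4 is the bottleneck — with task-3, task-2 done the pool holds (3, 6, 5), short of every remaining need.
Going as far as possible: task-3, task-2; after that, nothing fits. Step-by-step check:
  pool = (1, 2, 3)
  task-3: need (1, 2, 2) fits (1, 2, 3); releases (1, 1, 0), pool now (2, 3, 3)
  task-2: need (1, 3, 2) fits (2, 3, 3); releases (1, 3, 2), pool now (3, 6, 5)
  task-6 cannot run: need (4, 6, 6) vs free (3, 6, 5) (insufficient r4 and r1)
  task-0 cannot run: need (6, 9, 5) vs free (3, 6, 5) (insufficient r4 and r2)
  task-7 cannot run: need (6, 2, 1) vs free (3, 6, 5) (insufficient r4)
  task-1 cannot run: need (6, 9, 0) vs free (3, 6, 5) (insufficient r4 and r2)
Processes that can never finish: task-6, task-0, task-7 and task-1.
(3) The exact count: 0 of the possible complete orderings are safe sequences.


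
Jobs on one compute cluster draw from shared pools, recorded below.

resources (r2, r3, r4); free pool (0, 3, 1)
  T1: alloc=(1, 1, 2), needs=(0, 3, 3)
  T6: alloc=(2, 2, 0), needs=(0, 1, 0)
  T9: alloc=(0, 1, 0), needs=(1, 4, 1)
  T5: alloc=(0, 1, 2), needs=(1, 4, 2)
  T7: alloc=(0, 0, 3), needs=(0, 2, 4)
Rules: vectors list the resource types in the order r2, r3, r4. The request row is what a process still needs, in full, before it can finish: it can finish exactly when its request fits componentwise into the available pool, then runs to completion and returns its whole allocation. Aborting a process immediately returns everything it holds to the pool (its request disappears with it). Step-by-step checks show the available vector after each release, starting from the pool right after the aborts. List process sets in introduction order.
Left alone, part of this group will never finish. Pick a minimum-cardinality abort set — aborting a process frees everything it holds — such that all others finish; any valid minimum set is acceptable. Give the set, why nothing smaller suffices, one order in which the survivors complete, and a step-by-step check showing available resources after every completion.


The answer: abort T1.
Key observation: T5 was stuck for good until T1 gave back (1, 1, 2); in the order shown it finishes at step 1.
Why nothing smaller works: aborting no one leaves the state deadlocked as given.
One survivor order: T5, T6, T9, T7. Walking it through (post-abort pool first):
  pool = (1, 4, 3)
  T5: need (1, 4, 2) fits (1, 4, 3); releases (0, 1, 2), pool now (1, 5, 5)
  T6: need (0, 1, 0) fits (1, 5, 5); releases (2, 2, 0), pool now (3, 7, 5)
  T9: need (1, 4, 1) fits (3, 7, 5); releases (0, 1, 0), pool now (3, 8, 5)
  T7: need (0, 2, 4) fits (3, 8, 5); releases (0, 0, 3), pool now (3, 8, 8)


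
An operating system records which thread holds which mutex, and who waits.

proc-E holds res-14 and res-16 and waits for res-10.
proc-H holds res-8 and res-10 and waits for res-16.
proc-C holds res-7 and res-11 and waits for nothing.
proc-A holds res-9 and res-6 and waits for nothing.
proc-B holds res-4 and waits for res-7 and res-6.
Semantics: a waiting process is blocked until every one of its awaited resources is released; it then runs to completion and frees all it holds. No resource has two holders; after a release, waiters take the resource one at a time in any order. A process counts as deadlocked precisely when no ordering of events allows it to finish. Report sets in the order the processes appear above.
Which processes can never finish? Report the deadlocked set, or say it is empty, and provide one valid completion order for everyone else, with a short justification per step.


Deadlocked: proc-E and proc-H.
Key observation: nobody on the ring proc-E -> proc-H -> proc-E can start until another member finishes, which never happens; no other process is dragged down with it.
The rest can finish in the order proc-C, proc-A, proc-B.
Check, step by step:
  run proc-C (it waits on nothing); releases res-7 and res-11
  run proc-A (it waits on nothing); releases res-9 and res-6
  run proc-B (all its waits — res-7 and res-6 — are resolved); releases res-4


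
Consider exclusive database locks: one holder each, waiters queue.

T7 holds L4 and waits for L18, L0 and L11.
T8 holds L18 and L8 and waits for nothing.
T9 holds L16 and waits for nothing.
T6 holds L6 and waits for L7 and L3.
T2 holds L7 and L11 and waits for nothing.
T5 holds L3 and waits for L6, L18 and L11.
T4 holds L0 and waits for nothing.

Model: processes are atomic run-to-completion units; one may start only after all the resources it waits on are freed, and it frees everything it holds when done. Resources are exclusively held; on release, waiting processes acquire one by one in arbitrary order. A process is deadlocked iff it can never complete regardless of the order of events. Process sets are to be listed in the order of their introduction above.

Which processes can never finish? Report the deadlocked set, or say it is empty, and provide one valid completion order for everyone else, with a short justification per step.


Deadlocked: T6 and T5.
Key observation: the waits loop around T6 -> T5 -> T6 with no way out; no other process is dragged down with it.
One completion order for the rest: T4, T8, T2, T9, T7.
Walking it through:
  T4: no waits; runs immediately, freeing L0
  T8: no waits; runs immediately, freeing L18 and L8
  T2: no waits; runs immediately, freeing L7 and L11
  T9: no waits; runs immediately, freeing L16
  T7 waits on L18, L0 and L11 — all released -> runs and releases L4


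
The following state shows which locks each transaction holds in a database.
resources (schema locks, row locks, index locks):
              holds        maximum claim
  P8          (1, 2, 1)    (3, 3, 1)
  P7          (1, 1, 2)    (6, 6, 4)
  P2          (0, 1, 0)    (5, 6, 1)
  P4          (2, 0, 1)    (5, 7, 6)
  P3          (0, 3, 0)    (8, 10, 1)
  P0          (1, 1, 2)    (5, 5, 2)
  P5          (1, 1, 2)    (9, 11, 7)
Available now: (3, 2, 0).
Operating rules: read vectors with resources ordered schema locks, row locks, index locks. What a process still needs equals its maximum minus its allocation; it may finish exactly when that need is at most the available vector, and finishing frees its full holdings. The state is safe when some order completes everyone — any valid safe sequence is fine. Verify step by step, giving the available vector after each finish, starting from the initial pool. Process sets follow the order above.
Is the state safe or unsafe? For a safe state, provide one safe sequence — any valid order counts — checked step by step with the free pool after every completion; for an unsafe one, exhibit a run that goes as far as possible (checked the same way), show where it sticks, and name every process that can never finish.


SAFE — a valid safe sequence is P8, P0, P7, P2, P4, P3, P5.
Key observation: reading the order forward, P0 is the first process whose need (4, 4, 0) meets the free pool (4, 4, 1) exactly on a resource it requests.
Check, step by step:
  pool = (3, 2, 0)
  P8 needs (2, 1, 0) <= (3, 2, 0) -> finishes; pool += (1, 2, 1) = (4, 4, 1)
  P0 needs (4, 4, 0) <= (4, 4, 1) -> finishes; pool += (1, 1, 2) = (5, 5, 3)
  P7 needs (5, 5, 2) <= (5, 5, 3) -> finishes; pool += (1, 1, 2) = (6, 6, 5)
  P2 needs (5, 5, 1) <= (6, 6, 5) -> finishes; pool += (0, 1, 0) = (6, 7, 5)
  P4 needs (3, 7, 5) <= (6, 7, 5) -> finishes; pool += (2, 0, 1) = (8, 7, 6)
  P3 needs (8, 7, 1) <= (8, 7, 6) -> finishes; pool += (0, 3, 0) = (8, 10, 6)
  P5 needs (8, 10, 5) <= (8, 10, 6) -> finishes; pool += (1, 1, 2) = (9, 11, 8)


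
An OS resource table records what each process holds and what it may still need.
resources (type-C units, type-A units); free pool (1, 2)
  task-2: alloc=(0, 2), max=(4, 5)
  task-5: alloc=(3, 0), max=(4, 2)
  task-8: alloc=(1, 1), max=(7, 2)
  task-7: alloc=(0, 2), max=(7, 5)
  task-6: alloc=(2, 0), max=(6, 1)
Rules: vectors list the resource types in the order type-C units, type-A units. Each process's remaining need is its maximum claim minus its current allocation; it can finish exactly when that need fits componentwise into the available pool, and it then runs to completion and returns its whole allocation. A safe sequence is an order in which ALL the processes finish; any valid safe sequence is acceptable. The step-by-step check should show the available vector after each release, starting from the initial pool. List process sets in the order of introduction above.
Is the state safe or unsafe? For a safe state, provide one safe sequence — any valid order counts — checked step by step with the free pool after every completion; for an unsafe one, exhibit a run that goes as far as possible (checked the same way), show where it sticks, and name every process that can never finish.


SAFE — a valid safe sequence is task-5, task-6, task-8, task-7, task-2.
Key observation: task-5 marks the first exact bind of the order: its need (1, 2) fits the free (1, 2) with zero slack on a requested resource.
Walking it through:
  pool = (1, 2)
  task-5: need (1, 2) fits (1, 2); releases (3, 0), pool now (4, 2)
  task-6: need (4, 1) fits (4, 2); releases (2, 0), pool now (6, 2)
  task-8: need (6, 1) fits (6, 2); releases (1, 1), pool now (7, 3)
  task-7: need (7, 3) fits (7, 3); releases (0, 2), pool now (7, 5)
  task-2: need (4, 3) fits (7, 5); releases (0, 2), pool now (7, 7)


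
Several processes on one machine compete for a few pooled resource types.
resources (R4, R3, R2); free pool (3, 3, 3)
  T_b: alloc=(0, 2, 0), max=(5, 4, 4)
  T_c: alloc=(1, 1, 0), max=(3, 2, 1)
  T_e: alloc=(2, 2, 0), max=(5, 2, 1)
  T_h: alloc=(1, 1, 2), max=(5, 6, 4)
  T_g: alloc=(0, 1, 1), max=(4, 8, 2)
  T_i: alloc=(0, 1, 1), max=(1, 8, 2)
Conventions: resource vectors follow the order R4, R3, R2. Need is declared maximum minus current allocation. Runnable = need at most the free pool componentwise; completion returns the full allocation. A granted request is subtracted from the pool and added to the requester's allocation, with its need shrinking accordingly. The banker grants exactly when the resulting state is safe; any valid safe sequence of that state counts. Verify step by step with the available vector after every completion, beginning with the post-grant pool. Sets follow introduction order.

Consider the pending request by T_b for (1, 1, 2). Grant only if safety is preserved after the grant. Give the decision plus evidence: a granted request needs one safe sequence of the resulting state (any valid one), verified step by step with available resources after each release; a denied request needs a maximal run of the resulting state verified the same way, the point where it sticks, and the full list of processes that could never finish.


DENY: after the grant no complete ordering would exist.
Key observation: after T_c, T_e the pool peaks at (5, 5, 1), and each blocked process is short somewhere: T_b on R2; T_h on R2; T_g on R3; T_i on R3.
On the post-grant state, T_c, T_e is a maximal run — nothing extends it. Walking it through:
  pool = (2, 2, 1)
  run T_c (needs (2, 1, 1), free (2, 2, 1)); after release of (1, 1, 0) the pool is (3, 3, 1)
  run T_e (needs (3, 0, 1), free (3, 3, 1)); after release of (2, 2, 0) the pool is (5, 5, 1)
  T_b cannot run: need (4, 1, 2) vs free (5, 5, 1) (insufficient R2)
  T_h cannot run: need (4, 5, 2) vs free (5, 5, 1) (insufficient R2)
  T_g cannot run: need (4, 7, 1) vs free (5, 5, 1) (insufficient R3)
  T_i cannot run: need (1, 7, 1) vs free (5, 5, 1) (insufficient R3)
Post-grant, the permanently blocked set is T_b, T_h, T_g and T_i.


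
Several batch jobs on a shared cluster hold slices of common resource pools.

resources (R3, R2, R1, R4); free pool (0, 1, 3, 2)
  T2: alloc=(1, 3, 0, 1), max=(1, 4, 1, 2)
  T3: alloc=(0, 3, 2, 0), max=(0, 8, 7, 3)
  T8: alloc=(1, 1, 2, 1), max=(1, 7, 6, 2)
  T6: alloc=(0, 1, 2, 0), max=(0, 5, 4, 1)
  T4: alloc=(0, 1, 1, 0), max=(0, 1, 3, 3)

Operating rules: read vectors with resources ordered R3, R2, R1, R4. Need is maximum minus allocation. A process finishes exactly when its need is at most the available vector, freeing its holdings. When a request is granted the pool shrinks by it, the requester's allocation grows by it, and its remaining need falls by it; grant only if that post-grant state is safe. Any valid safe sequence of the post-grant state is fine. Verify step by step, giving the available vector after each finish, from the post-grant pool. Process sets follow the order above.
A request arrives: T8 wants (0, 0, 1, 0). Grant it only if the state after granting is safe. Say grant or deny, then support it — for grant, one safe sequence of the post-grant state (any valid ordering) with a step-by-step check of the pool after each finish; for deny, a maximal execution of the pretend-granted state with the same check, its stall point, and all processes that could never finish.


GRANT. The post-grant state is safe; one safe sequence: T2, T4, T6, T3, T8.
Key observation: (0, 1, 2, 2) free after granting still covers T2 first, and each release covers the next.
Step-by-step check of the post-grant state:
  pool = (0, 1, 2, 2)
  T2 needs (0, 1, 1, 1) <= (0, 1, 2, 2) -> finishes; pool += (1, 3, 0, 1) = (1, 4, 2, 3)
  T4 needs (0, 0, 2, 3) <= (1, 4, 2, 3) -> finishes; pool += (0, 1, 1, 0) = (1, 5, 3, 3)
  T6 needs (0, 4, 2, 1) <= (1, 5, 3, 3) -> finishes; pool += (0, 1, 2, 0) = (1, 6, 5, 3)
  T3 needs (0, 5, 5, 3) <= (1, 6, 5, 3) -> finishes; pool += (0, 3, 2, 0) = (1, 9, 7, 3)
  T8 needs (0, 6, 3, 1) <= (1, 9, 7, 3) -> finishes; pool += (1, 1, 3, 1) = (2, 10, 10, 4)


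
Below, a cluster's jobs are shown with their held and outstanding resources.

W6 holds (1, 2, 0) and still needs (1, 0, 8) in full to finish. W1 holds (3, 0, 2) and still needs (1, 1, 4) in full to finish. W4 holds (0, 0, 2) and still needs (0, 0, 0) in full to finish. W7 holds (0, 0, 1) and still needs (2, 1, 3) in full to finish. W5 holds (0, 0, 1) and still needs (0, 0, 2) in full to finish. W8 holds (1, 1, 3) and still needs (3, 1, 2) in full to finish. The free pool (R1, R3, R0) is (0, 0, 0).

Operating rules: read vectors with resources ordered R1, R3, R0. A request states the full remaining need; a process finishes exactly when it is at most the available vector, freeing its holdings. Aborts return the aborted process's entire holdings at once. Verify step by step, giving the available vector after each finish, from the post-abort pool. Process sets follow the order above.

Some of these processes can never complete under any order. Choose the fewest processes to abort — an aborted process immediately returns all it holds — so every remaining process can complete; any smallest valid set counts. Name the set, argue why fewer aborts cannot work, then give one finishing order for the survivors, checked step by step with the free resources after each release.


The answer: abort W8.
Key observation: W1 was stuck for good until W8 gave back (1, 1, 3); in the order shown it finishes at step 3.
Why nothing smaller works: aborting no one leaves the state deadlocked as given.
One survivor order: W5, W4, W1, W7, W6. Check, step by step (post-abort pool first):
  pool = (1, 1, 3)
  W5: need (0, 0, 2) fits (1, 1, 3); releases (0, 0, 1), pool now (1, 1, 4)
  W4: need (0, 0, 0) fits (1, 1, 4); releases (0, 0, 2), pool now (1, 1, 6)
  W1: need (1, 1, 4) fits (1, 1, 6); releases (3, 0, 2), pool now (4, 1, 8)
  W7: need (2, 1, 3) fits (4, 1, 8); releases (0, 0, 1), pool now (4, 1, 9)
  W6: need (1, 0, 8) fits (4, 1, 9); releases (1, 2, 0), pool now (5, 3, 9)


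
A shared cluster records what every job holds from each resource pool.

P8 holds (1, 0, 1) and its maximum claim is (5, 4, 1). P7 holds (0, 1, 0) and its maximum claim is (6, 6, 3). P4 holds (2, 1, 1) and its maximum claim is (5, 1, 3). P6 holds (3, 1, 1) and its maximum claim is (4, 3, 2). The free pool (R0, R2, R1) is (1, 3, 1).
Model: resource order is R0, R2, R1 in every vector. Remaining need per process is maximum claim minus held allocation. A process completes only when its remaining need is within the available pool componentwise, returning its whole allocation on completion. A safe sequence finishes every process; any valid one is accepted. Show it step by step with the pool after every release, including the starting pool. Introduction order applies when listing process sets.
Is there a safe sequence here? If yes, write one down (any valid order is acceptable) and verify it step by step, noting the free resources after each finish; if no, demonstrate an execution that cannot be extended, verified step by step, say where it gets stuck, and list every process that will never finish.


SAFE — a valid safe sequence is P6, P4, P8, P7.
Key observation: P6 marks the first exact bind of the order: its need (1, 2, 1) fits the free (1, 3, 1) with zero slack on a requested resource.
Walking it through:
  pool = (1, 3, 1)
  P6 needs (1, 2, 1) <= (1, 3, 1) -> finishes; pool += (3, 1, 1) = (4, 4, 2)
  P4 needs (3, 0, 2) <= (4, 4, 2) -> finishes; pool += (2, 1, 1) = (6, 5, 3)
  P8 needs (4, 4, 0) <= (6, 5, 3) -> finishes; pool += (1, 0, 1) = (7, 5, 4)
  P7 needs (6, 5, 3) <= (7, 5, 4) -> finishes; pool += (0, 1, 0) = (7, 6, 4)


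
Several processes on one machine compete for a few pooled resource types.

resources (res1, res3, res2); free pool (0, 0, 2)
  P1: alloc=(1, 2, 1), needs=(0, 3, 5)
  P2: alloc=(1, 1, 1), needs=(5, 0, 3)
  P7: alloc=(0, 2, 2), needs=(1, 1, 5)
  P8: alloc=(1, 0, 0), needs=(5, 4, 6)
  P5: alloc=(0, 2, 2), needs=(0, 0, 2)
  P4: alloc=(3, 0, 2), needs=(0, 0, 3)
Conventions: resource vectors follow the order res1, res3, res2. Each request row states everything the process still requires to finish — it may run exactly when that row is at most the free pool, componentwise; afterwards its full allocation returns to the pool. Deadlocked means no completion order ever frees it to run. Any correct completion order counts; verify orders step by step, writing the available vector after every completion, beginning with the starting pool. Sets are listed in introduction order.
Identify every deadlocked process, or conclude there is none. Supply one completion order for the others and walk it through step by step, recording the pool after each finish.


Deadlocked set: P2 and P8.
Key observation: even finishing P5, P4, P7, P1 leaves just (4, 6, 9) free — too little res1 for any of the remaining processes.
A valid finishing order for the others: P5, P4, P7, P1. Verifying each step:
  pool = (0, 0, 2)
  P5 needs (0, 0, 2) <= (0, 0, 2) -> finishes; pool += (0, 2, 2) = (0, 2, 4)
  P4 needs (0, 0, 3) <= (0, 2, 4) -> finishes; pool += (3, 0, 2) = (3, 2, 6)
  P7 needs (1, 1, 5) <= (3, 2, 6) -> finishes; pool += (0, 2, 2) = (3, 4, 8)
  P1 needs (0, 3, 5) <= (3, 4, 8) -> finishes; pool += (1, 2, 1) = (4, 6, 9)
The stuck group stays short no matter what:
  blocked: P2 wants (5, 0, 3), pool (4, 6, 9) — not enough res1
  blocked: P8 wants (5, 4, 6), pool (4, 6, 9) — not enough res1


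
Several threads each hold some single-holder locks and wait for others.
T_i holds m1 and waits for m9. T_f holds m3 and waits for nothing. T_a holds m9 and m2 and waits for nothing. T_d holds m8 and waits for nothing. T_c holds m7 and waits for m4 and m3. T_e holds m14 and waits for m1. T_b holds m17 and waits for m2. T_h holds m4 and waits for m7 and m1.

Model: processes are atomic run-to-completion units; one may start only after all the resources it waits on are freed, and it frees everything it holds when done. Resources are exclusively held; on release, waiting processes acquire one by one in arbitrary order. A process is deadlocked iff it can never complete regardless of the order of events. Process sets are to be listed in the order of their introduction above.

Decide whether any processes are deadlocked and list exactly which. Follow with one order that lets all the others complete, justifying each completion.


Deadlocked: T_c and T_h.
Key observation: the cycle T_c -> T_h -> T_c can never break — each member waits on the next; no other process is dragged down with it.
The rest can finish in the order T_d, T_a, T_i, T_b, T_f, T_e.
Step-by-step check:
  T_d waits on nothing -> runs at once and releases m8
  T_a waits on nothing -> runs at once and releases m9 and m2
  run T_i (all its waits — m9 — are resolved); releases m1
  run T_b (all its waits — m2 — are resolved); releases m17
  T_f waits on nothing -> runs at once and releases m3
  run T_e (all its waits — m1 — are resolved); releases m14


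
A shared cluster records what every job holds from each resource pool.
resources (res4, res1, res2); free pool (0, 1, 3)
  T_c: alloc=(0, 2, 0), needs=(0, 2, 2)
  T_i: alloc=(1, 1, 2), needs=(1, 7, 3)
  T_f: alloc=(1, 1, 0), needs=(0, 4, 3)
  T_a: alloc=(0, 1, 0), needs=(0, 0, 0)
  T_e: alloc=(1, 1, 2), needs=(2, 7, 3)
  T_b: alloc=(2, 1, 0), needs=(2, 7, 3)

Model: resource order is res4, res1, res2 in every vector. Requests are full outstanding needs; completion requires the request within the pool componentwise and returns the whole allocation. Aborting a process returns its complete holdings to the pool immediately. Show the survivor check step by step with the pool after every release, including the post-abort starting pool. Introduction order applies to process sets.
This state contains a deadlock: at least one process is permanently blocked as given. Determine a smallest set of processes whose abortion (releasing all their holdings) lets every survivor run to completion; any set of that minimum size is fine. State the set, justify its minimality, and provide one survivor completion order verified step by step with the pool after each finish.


Minimum abort set: T_i and T_e.
Key observation: T_b had no path to completion before; after the abort of T_i and T_e ((2, 2, 4) returned), step 4 is where it fits.
Minimality, checking each single-abort alternative: T_c alone leaves T_i blocked (short on res1); T_i alone leaves T_e blocked (short on res1); T_f alone leaves T_i blocked (short on res1); T_a alone leaves T_i blocked (short on res1); T_e alone leaves T_i blocked (short on res1); T_b alone leaves T_i blocked (short on res1).
Survivors finish in the order: T_a, T_c, T_f, T_b. Check, step by step (pool after the aborts first):
  pool = (2, 3, 7)
  T_a needs (0, 0, 0) <= (2, 3, 7) -> finishes; pool += (0, 1, 0) = (2, 4, 7)
  T_c needs (0, 2, 2) <= (2, 4, 7) -> finishes; pool += (0, 2, 0) = (2, 6, 7)
  T_f needs (0, 4, 3) <= (2, 6, 7) -> finishes; pool += (1, 1, 0) = (3, 7, 7)
  T_b needs (2, 7, 3) <= (3, 7, 7) -> finishes; pool += (2, 1, 0) = (5, 8, 7)


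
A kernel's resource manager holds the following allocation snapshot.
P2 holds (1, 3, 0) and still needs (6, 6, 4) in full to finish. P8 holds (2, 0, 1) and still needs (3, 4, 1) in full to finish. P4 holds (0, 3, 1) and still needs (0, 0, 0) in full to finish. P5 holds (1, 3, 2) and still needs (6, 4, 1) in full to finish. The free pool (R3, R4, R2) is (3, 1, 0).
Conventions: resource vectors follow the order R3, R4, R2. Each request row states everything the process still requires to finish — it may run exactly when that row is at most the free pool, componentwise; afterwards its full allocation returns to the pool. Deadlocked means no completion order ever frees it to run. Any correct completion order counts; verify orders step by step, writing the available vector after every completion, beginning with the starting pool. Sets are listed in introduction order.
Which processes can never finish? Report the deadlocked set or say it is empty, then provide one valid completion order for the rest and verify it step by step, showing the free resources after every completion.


The deadlocked set is P2 and P5.
Key observation: the wall is R3: completing P4, P8 brings the pool only to (5, 4, 2), and all the rest need more.
A valid finishing order for the others: P4, P8. Step-by-step check:
  pool = (3, 1, 0)
  P4: need (0, 0, 0) fits (3, 1, 0); releases (0, 3, 1), pool now (3, 4, 1)
  P8: need (3, 4, 1) fits (3, 4, 1); releases (2, 0, 1), pool now (5, 4, 2)
None of the blocked processes ever fits:
  blocked: P2 wants (6, 6, 4), pool (5, 4, 2) — not enough R3, R4 and R2
  blocked: P5 wants (6, 4, 1), pool (5, 4, 2) — not enough R3
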